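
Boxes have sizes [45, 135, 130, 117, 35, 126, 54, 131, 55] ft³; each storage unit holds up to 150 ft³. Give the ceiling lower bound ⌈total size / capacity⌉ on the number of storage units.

Total size = 45 + 135 + 130 + 117 + 35 + 126 + 54 + 131 + 55 = 828 ft³.
⌈828 / 150⌉ = 6.

6 storage units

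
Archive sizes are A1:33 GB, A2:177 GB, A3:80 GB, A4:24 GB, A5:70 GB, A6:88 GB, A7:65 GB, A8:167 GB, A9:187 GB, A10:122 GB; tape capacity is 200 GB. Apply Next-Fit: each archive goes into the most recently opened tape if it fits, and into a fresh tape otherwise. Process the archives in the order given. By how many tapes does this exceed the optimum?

1

Next-Fit: [33] [177] [80,24,70] [88,65] [167] [187] [122] → 7 tapes.
Total size 1013 GB; any packing needs at least ⌈1013/200⌉ = 6 tapes.
An optimal packing achieves that bound: [187] [177] [167,33] [122,70] [88,80,24] [65] → 6 tapes.
Excess: 7 − 6 = 1.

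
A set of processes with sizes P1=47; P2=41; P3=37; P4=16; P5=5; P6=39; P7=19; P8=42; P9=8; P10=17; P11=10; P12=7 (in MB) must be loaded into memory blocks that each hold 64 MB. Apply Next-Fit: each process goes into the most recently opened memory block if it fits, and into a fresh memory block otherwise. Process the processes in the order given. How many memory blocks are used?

6

P1 (47 MB) → memory block 1 (remaining 17 MB)
P2 (41 MB) → memory block 2 (remaining 23 MB)
P3 (37 MB) → memory block 3 (remaining 27 MB)
P4 (16 MB) → memory block 3 (remaining 11 MB)
P5 (5 MB) → memory block 3 (remaining 6 MB)
P6 (39 MB) → memory block 4 (remaining 25 MB)
P7 (19 MB) → memory block 4 (remaining 6 MB)
P8 (42 MB) → memory block 5 (remaining 22 MB)
P9 (8 MB) → memory block 5 (remaining 14 MB)
P10 (17 MB) → memory block 6 (remaining 47 MB)
P11 (10 MB) → memory block 6 (remaining 37 MB)
P12 (7 MB) → memory block 6 (remaining 30 MB)
Final memory blocks: [47] [41] [37,16,5] [39,19] [42,8] [17,10,7].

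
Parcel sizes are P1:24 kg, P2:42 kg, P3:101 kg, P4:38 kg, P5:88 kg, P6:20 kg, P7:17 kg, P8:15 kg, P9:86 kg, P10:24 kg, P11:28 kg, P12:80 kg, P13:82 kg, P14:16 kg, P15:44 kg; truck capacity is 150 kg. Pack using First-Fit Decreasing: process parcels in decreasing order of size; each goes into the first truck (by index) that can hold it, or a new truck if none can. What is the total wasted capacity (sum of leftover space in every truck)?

Sorted descending: 101, 88, 86, 82, 80, 44, 42, 38, 28, 24, 24, 20, 17, 16, 15.
101 kg → truck 1 (remaining 49 kg)
88 kg → truck 2 (remaining 62 kg)
86 kg → truck 3 (remaining 64 kg)
82 kg → truck 4 (remaining 68 kg)
80 kg → truck 5 (remaining 70 kg)
44 kg → truck 1 (remaining 5 kg)
42 kg → truck 2 (remaining 20 kg)
38 kg → truck 3 (remaining 26 kg)
28 kg → truck 4 (remaining 40 kg)
24 kg → truck 3 (remaining 2 kg)
24 kg → truck 4 (remaining 16 kg)
20 kg → truck 2 (remaining 0 kg)
17 kg → truck 5 (remaining 53 kg)
16 kg → truck 4 (remaining 0 kg)
15 kg → truck 5 (remaining 38 kg)
5 trucks × 150 kg = 750 kg; used 705 kg; unused 45 kg.

45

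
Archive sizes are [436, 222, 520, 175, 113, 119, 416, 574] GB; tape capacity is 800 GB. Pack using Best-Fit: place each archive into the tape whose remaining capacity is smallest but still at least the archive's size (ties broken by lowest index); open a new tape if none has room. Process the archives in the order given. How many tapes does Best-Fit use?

tape 1: place 436 GB, 364 GB left
tape 1: place 222 GB, 142 GB left
tape 2: place 520 GB, 280 GB left
tape 2: place 175 GB, 105 GB left
tape 1: place 113 GB, 29 GB left
tape 3: place 119 GB, 681 GB left
tape 3: place 416 GB, 265 GB left
tape 4: place 574 GB, 226 GB left

4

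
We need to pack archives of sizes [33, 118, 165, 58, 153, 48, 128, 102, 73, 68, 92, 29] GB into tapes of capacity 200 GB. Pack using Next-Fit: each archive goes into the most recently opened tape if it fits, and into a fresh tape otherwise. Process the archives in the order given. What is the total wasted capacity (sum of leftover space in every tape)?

Put 33 GB in tape 1; 167 GB remain.
Put 118 GB in tape 1; 49 GB remain.
Put 165 GB in tape 2; 35 GB remain.
Put 58 GB in tape 3; 142 GB remain.
Put 153 GB in tape 4; 47 GB remain.
Put 48 GB in tape 5; 152 GB remain.
Put 128 GB in tape 5; 24 GB remain.
Put 102 GB in tape 6; 98 GB remain.
Put 73 GB in tape 6; 25 GB remain.
Put 68 GB in tape 7; 132 GB remain.
Put 92 GB in tape 7; 40 GB remain.
Put 29 GB in tape 7; 11 GB remain.
7 tapes × 200 GB = 1400 GB; used 1067 GB; unused 333 GB.

333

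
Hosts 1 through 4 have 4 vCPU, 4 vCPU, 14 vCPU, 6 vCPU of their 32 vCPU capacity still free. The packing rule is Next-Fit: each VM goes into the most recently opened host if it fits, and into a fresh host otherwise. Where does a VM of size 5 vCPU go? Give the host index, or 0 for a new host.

Next-Fit only looks at host 4, which has 6 vCPU free.
5 vCPU fits there.

4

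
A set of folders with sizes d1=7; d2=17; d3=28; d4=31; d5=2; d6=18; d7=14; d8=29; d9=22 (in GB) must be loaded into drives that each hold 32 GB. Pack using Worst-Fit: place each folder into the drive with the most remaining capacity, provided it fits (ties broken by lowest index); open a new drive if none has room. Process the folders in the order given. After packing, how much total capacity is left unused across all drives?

24

d1 (7 GB) → drive 1 (remaining 25 GB)
d2 (17 GB) → drive 1 (remaining 8 GB)
d3 (28 GB) → drive 2 (remaining 4 GB)
d4 (31 GB) → drive 3 (remaining 1 GB)
d5 (2 GB) → drive 1 (remaining 6 GB)
d6 (18 GB) → drive 4 (remaining 14 GB)
d7 (14 GB) → drive 4 (remaining 0 GB)
d8 (29 GB) → drive 5 (remaining 3 GB)
d9 (22 GB) → drive 6 (remaining 10 GB)
6 drives × 32 GB = 192 GB; used 168 GB; unused 24 GB.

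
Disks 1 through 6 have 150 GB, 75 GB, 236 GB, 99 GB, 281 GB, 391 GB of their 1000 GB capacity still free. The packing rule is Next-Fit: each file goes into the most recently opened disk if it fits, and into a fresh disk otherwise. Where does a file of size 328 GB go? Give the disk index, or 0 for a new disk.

Next-Fit only looks at disk 6, which has 391 GB free.
328 GB fits there.

6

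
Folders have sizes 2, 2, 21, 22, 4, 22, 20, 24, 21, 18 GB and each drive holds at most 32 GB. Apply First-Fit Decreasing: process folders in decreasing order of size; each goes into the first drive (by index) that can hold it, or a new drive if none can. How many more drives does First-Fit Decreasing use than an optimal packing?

0

First-Fit Decreasing: [24,4,2,2] [22] [22] [21] [21] [20] [18] → 7 drives.
7 folders exceed 16 GB (half the capacity), and no two of those can share a drive, so at least 7 drives are needed.
So 7 is already optimal.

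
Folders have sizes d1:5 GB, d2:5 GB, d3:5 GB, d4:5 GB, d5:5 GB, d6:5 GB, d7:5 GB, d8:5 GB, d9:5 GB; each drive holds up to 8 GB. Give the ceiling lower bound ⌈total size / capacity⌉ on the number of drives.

6 drives

Total size = 5 + 5 + 5 + 5 + 5 + 5 + 5 + 5 + 5 = 45 GB.
⌈45 / 8⌉ = 6.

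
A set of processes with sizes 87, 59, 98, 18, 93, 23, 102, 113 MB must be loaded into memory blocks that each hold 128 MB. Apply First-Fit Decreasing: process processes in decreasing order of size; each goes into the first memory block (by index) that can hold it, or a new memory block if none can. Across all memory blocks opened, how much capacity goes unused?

Sorted descending: 113, 102, 98, 93, 87, 59, 23, 18.
Put 113 MB in memory block 1; 15 MB remain.
Put 102 MB in memory block 2; 26 MB remain.
Put 98 MB in memory block 3; 30 MB remain.
Put 93 MB in memory block 4; 35 MB remain.
Put 87 MB in memory block 5; 41 MB remain.
Put 59 MB in memory block 6; 69 MB remain.
Put 23 MB in memory block 2; 3 MB remain.
Put 18 MB in memory block 3; 12 MB remain.
6 memory blocks × 128 MB = 768 MB; used 593 MB; unused 175 MB.

175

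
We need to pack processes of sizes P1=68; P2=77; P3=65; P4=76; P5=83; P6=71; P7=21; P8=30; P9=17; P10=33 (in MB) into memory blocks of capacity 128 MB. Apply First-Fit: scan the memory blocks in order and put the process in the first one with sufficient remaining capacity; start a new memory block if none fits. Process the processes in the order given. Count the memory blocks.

6 memory blocks

Put P1 (68 MB) in memory block 1; 60 MB remain.
Put P2 (77 MB) in memory block 2; 51 MB remain.
Put P3 (65 MB) in memory block 3; 63 MB remain.
Put P4 (76 MB) in memory block 4; 52 MB remain.
Put P5 (83 MB) in memory block 5; 45 MB remain.
Put P6 (71 MB) in memory block 6; 57 MB remain.
Put P7 (21 MB) in memory block 1; 39 MB remain.
Put P8 (30 MB) in memory block 1; 9 MB remain.
Put P9 (17 MB) in memory block 2; 34 MB remain.
Put P10 (33 MB) in memory block 2; 1 MB remain.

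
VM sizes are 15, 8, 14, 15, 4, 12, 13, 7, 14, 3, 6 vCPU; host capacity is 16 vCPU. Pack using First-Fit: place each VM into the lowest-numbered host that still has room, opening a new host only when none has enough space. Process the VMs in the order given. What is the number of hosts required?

8 hosts

15 vCPU → host 1 (remaining 1 vCPU)
8 vCPU → host 2 (remaining 8 vCPU)
14 vCPU → host 3 (remaining 2 vCPU)
15 vCPU → host 4 (remaining 1 vCPU)
4 vCPU → host 2 (remaining 4 vCPU)
12 vCPU → host 5 (remaining 4 vCPU)
13 vCPU → host 6 (remaining 3 vCPU)
7 vCPU → host 7 (remaining 9 vCPU)
14 vCPU → host 8 (remaining 2 vCPU)
3 vCPU → host 2 (remaining 1 vCPU)
6 vCPU → host 7 (remaining 3 vCPU)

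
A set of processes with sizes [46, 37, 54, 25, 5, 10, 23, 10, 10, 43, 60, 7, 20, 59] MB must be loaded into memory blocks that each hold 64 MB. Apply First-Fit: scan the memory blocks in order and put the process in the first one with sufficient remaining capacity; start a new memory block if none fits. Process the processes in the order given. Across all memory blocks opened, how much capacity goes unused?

memory block 1: place 46 MB, 18 MB left
memory block 2: place 37 MB, 27 MB left
memory block 3: place 54 MB, 10 MB left
memory block 2: place 25 MB, 2 MB left
memory block 1: place 5 MB, 13 MB left
memory block 1: place 10 MB, 3 MB left
memory block 4: place 23 MB, 41 MB left
memory block 3: place 10 MB, 0 MB left
memory block 4: place 10 MB, 31 MB left
memory block 5: place 43 MB, 21 MB left
memory block 6: place 60 MB, 4 MB left
memory block 4: place 7 MB, 24 MB left
memory block 4: place 20 MB, 4 MB left
memory block 7: place 59 MB, 5 MB left
7 memory blocks × 64 MB = 448 MB; used 409 MB; unused 39 MB.

39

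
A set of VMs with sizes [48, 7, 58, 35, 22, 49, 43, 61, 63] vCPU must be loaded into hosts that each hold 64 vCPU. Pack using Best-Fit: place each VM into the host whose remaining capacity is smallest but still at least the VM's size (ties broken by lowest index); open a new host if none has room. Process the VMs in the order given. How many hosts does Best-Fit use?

7 hosts

Put 48 vCPU in host 1; 16 vCPU remain.
Put 7 vCPU in host 1; 9 vCPU remain.
Put 58 vCPU in host 2; 6 vCPU remain.
Put 35 vCPU in host 3; 29 vCPU remain.
Put 22 vCPU in host 3; 7 vCPU remain.
Put 49 vCPU in host 4; 15 vCPU remain.
Put 43 vCPU in host 5; 21 vCPU remain.
Put 61 vCPU in host 6; 3 vCPU remain.
Put 63 vCPU in host 7; 1 vCPU remain.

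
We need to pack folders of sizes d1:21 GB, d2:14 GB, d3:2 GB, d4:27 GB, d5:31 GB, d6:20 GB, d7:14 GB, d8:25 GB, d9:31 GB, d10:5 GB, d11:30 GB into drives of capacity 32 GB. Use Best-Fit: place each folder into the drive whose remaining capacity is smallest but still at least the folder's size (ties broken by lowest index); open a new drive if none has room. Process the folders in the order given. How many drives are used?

Put d1 (21 GB) in drive 1; 11 GB remain.
Put d2 (14 GB) in drive 2; 18 GB remain.
Put d3 (2 GB) in drive 1; 9 GB remain.
Put d4 (27 GB) in drive 3; 5 GB remain.
Put d5 (31 GB) in drive 4; 1 GB remain.
Put d6 (20 GB) in drive 5; 12 GB remain.
Put d7 (14 GB) in drive 2; 4 GB remain.
Put d8 (25 GB) in drive 6; 7 GB remain.
Put d9 (31 GB) in drive 7; 1 GB remain.
Put d10 (5 GB) in drive 3; 0 GB remain.
Put d11 (30 GB) in drive 8; 2 GB remain.
Final drives: [21,2] [14,14] [27,5] [31] [20] [25] [31] [30].

8 drives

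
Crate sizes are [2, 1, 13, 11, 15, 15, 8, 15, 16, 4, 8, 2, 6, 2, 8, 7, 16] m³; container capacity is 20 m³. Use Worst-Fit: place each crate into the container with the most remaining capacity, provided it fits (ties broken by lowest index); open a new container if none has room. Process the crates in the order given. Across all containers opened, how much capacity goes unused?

31

container 1: place 2 m³, 18 m³ left
container 1: place 1 m³, 17 m³ left
container 1: place 13 m³, 4 m³ left
container 2: place 11 m³, 9 m³ left
container 3: place 15 m³, 5 m³ left
container 4: place 15 m³, 5 m³ left
container 2: place 8 m³, 1 m³ left
container 5: place 15 m³, 5 m³ left
container 6: place 16 m³, 4 m³ left
container 3: place 4 m³, 1 m³ left
container 7: place 8 m³, 12 m³ left
container 7: place 2 m³, 10 m³ left
container 7: place 6 m³, 4 m³ left
container 4: place 2 m³, 3 m³ left
container 8: place 8 m³, 12 m³ left
container 8: place 7 m³, 5 m³ left
container 9: place 16 m³, 4 m³ left
9 containers × 20 m³ = 180 m³; used 149 m³; unused 31 m³.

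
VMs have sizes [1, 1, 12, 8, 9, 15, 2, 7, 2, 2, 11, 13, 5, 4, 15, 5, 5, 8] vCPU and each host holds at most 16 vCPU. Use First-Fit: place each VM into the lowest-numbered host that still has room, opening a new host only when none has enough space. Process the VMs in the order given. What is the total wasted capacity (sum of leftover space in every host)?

1 vCPU → host 1 (remaining 15 vCPU)
1 vCPU → host 1 (remaining 14 vCPU)
12 vCPU → host 1 (remaining 2 vCPU)
8 vCPU → host 2 (remaining 8 vCPU)
9 vCPU → host 3 (remaining 7 vCPU)
15 vCPU → host 4 (remaining 1 vCPU)
2 vCPU → host 1 (remaining 0 vCPU)
7 vCPU → host 2 (remaining 1 vCPU)
2 vCPU → host 3 (remaining 5 vCPU)
2 vCPU → host 3 (remaining 3 vCPU)
11 vCPU → host 5 (remaining 5 vCPU)
13 vCPU → host 6 (remaining 3 vCPU)
5 vCPU → host 5 (remaining 0 vCPU)
4 vCPU → host 7 (remaining 12 vCPU)
15 vCPU → host 8 (remaining 1 vCPU)
5 vCPU → host 7 (remaining 7 vCPU)
5 vCPU → host 7 (remaining 2 vCPU)
8 vCPU → host 9 (remaining 8 vCPU)
9 hosts × 16 vCPU = 144 vCPU; used 125 vCPU; unused 19 vCPU.

19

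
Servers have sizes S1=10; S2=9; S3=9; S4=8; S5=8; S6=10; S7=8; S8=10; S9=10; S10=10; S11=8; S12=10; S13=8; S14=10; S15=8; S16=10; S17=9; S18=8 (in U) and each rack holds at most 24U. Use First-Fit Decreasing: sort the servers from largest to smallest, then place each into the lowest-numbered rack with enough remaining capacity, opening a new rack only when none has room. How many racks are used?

Sorted descending: 10, 10, 10, 10, 10, 10, 10, 10, 9, 9, 9, 8, 8, 8, 8, 8, 8, 8.
rack 1: place 10U, 14U left
rack 1: place 10U, 4U left
rack 2: place 10U, 14U left
rack 2: place 10U, 4U left
rack 3: place 10U, 14U left
rack 3: place 10U, 4U left
rack 4: place 10U, 14U left
rack 4: place 10U, 4U left
rack 5: place 9U, 15U left
rack 5: place 9U, 6U left
rack 6: place 9U, 15U left
rack 6: place 8U, 7U left
rack 7: place 8U, 16U left
rack 7: place 8U, 8U left
rack 7: place 8U, 0U left
rack 8: place 8U, 16U left
rack 8: place 8U, 8U left
rack 8: place 8U, 0U left

8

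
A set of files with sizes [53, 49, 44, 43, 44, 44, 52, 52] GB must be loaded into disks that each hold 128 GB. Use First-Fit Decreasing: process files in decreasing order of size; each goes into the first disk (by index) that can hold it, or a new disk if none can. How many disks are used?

4

Sorted descending: 53, 52, 52, 49, 44, 44, 44, 43.
Put 53 GB in disk 1; 75 GB remain.
Put 52 GB in disk 1; 23 GB remain.
Put 52 GB in disk 2; 76 GB remain.
Put 49 GB in disk 2; 27 GB remain.
Put 44 GB in disk 3; 84 GB remain.
Put 44 GB in disk 3; 40 GB remain.
Put 44 GB in disk 4; 84 GB remain.
Put 43 GB in disk 4; 41 GB remain.
Final disks: [53,52] [52,49] [44,44] [44,43].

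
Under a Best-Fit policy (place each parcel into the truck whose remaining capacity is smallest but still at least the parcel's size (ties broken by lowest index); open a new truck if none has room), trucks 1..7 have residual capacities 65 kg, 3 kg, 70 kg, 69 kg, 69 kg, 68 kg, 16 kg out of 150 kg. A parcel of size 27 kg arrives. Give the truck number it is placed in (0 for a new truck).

1

Trucks with room: truck 1 (65 kg), truck 3 (70 kg), truck 4 (69 kg), truck 5 (69 kg), truck 6 (68 kg).
Tightest fit is truck 1 with 65 kg free.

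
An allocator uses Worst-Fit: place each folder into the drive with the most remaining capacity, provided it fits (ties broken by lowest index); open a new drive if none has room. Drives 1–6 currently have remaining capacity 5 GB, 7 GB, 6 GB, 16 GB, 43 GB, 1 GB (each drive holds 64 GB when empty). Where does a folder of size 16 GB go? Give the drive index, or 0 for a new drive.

5

Drives with room: drive 4 (16 GB), drive 5 (43 GB).
Most room is drive 5 with 43 GB free.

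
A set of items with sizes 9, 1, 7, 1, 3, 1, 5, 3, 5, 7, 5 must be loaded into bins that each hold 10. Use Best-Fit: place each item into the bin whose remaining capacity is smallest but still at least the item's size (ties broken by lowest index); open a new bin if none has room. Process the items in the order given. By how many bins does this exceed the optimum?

Best-Fit: [9,1] [7,1,1] [3,5] [3,5] [7] [5] → 6 bins.
Total size 47; any packing needs at least ⌈47/10⌉ = 5 bins.
An optimal packing achieves that bound: [9,1] [7,3] [7,3] [5,5] [5,1,1] → 5 bins.
Excess: 6 − 5 = 1.

1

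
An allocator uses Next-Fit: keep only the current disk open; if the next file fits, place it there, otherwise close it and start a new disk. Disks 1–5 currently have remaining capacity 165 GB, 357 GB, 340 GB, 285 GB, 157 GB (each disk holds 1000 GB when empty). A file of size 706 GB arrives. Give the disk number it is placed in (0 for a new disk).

0

Next-Fit only looks at disk 5, which has 157 GB free.
706 GB does not fit, so a new disk is opened.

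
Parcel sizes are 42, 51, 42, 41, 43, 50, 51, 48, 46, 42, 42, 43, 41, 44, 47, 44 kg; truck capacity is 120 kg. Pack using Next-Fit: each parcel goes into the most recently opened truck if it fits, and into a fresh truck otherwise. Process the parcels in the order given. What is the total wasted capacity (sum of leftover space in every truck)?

42 kg → truck 1 (remaining 78 kg)
51 kg → truck 1 (remaining 27 kg)
42 kg → truck 2 (remaining 78 kg)
41 kg → truck 2 (remaining 37 kg)
43 kg → truck 3 (remaining 77 kg)
50 kg → truck 3 (remaining 27 kg)
51 kg → truck 4 (remaining 69 kg)
48 kg → truck 4 (remaining 21 kg)
46 kg → truck 5 (remaining 74 kg)
42 kg → truck 5 (remaining 32 kg)
42 kg → truck 6 (remaining 78 kg)
43 kg → truck 6 (remaining 35 kg)
41 kg → truck 7 (remaining 79 kg)
44 kg → truck 7 (remaining 35 kg)
47 kg → truck 8 (remaining 73 kg)
44 kg → truck 8 (remaining 29 kg)
8 trucks × 120 kg = 960 kg; used 717 kg; unused 243 kg.

243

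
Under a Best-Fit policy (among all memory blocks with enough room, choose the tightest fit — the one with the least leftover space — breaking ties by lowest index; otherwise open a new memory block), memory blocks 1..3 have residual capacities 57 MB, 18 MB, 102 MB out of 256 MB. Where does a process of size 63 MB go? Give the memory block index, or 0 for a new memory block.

Memory blocks with room: memory block 3 (102 MB).
Tightest fit is memory block 3 with 102 MB free.

3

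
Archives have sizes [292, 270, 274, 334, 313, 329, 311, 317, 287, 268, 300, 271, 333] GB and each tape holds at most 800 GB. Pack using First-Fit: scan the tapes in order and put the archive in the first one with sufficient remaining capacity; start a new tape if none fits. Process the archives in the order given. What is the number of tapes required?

7 tapes

tape 1: place 292 GB, 508 GB left
tape 1: place 270 GB, 238 GB left
tape 2: place 274 GB, 526 GB left
tape 2: place 334 GB, 192 GB left
tape 3: place 313 GB, 487 GB left
tape 3: place 329 GB, 158 GB left
tape 4: place 311 GB, 489 GB left
tape 4: place 317 GB, 172 GB left
tape 5: place 287 GB, 513 GB left
tape 5: place 268 GB, 245 GB left
tape 6: place 300 GB, 500 GB left
tape 6: place 271 GB, 229 GB left
tape 7: place 333 GB, 467 GB left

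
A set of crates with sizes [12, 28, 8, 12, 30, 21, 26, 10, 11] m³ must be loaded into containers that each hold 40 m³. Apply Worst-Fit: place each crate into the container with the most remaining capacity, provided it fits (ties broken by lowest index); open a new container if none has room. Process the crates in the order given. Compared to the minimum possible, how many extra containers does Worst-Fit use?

Worst-Fit: [12,28] [8,12,10] [30] [21,11] [26] → 5 containers.
Total size 158 m³; any packing needs at least ⌈158/40⌉ = 4 containers.
An optimal packing achieves that bound: [30,10] [28,12] [26,12] [21,11,8] → 4 containers.
Excess: 5 − 4 = 1.

1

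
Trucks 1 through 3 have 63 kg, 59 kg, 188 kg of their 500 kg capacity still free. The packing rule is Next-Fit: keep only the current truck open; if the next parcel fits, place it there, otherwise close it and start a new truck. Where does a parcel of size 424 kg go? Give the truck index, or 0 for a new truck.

Next-Fit only looks at truck 3, which has 188 kg free.
424 kg does not fit, so a new truck is opened.

0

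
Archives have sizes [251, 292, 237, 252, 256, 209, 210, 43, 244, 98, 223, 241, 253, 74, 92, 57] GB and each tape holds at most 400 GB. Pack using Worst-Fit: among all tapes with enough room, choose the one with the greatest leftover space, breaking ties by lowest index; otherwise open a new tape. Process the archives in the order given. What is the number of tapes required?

11

tape 1: place 251 GB, 149 GB left
tape 2: place 292 GB, 108 GB left
tape 3: place 237 GB, 163 GB left
tape 4: place 252 GB, 148 GB left
tape 5: place 256 GB, 144 GB left
tape 6: place 209 GB, 191 GB left
tape 7: place 210 GB, 190 GB left
tape 6: place 43 GB, 148 GB left
tape 8: place 244 GB, 156 GB left
tape 7: place 98 GB, 92 GB left
tape 9: place 223 GB, 177 GB left
tape 10: place 241 GB, 159 GB left
tape 11: place 253 GB, 147 GB left
tape 9: place 74 GB, 103 GB left
tape 3: place 92 GB, 71 GB left
tape 10: place 57 GB, 102 GB left
Final tapes: [251] [292] [237,92] [252] [256] [209,43] [210,98] [244] [223,74] [241,57] [253].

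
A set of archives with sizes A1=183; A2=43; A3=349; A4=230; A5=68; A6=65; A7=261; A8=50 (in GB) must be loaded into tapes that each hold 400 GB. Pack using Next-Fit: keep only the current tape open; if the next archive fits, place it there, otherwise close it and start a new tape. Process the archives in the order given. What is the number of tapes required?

4

tape 1: place A1 (183 GB), 217 GB left
tape 1: place A2 (43 GB), 174 GB left
tape 2: place A3 (349 GB), 51 GB left
tape 3: place A4 (230 GB), 170 GB left
tape 3: place A5 (68 GB), 102 GB left
tape 3: place A6 (65 GB), 37 GB left
tape 4: place A7 (261 GB), 139 GB left
tape 4: place A8 (50 GB), 89 GB left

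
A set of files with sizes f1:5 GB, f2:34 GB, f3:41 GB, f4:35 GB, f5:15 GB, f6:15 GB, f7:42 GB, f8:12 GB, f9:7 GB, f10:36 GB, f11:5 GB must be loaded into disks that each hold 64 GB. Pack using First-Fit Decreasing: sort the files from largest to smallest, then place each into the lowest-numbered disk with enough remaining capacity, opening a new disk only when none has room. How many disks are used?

Sorted descending: 42, 41, 36, 35, 34, 15, 15, 12, 7, 5, 5.
disk 1: place 42 GB, 22 GB left
disk 2: place 41 GB, 23 GB left
disk 3: place 36 GB, 28 GB left
disk 4: place 35 GB, 29 GB left
disk 5: place 34 GB, 30 GB left
disk 1: place 15 GB, 7 GB left
disk 2: place 15 GB, 8 GB left
disk 3: place 12 GB, 16 GB left
disk 1: place 7 GB, 0 GB left
disk 2: place 5 GB, 3 GB left
disk 3: place 5 GB, 11 GB left

5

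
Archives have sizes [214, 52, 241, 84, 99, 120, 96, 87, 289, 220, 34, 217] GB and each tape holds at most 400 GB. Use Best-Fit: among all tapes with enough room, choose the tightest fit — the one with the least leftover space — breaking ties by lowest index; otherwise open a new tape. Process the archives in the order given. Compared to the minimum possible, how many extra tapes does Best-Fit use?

1

Best-Fit: [214,52,84,34] [241,99] [120,96,87] [289] [220] [217] → 6 tapes.
Total size 1753 GB; any packing needs at least ⌈1753/400⌉ = 5 tapes.
An optimal packing achieves that bound: [289,99] [241,120,34] [220,96,84] [217,87,52] [214] → 5 tapes.
Excess: 6 − 5 = 1.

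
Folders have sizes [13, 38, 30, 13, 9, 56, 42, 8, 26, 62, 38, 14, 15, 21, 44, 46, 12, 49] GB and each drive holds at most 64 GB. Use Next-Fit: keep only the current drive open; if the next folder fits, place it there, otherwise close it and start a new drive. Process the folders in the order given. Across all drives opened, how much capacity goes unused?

168

13 GB → drive 1 (remaining 51 GB)
38 GB → drive 1 (remaining 13 GB)
30 GB → drive 2 (remaining 34 GB)
13 GB → drive 2 (remaining 21 GB)
9 GB → drive 2 (remaining 12 GB)
56 GB → drive 3 (remaining 8 GB)
42 GB → drive 4 (remaining 22 GB)
8 GB → drive 4 (remaining 14 GB)
26 GB → drive 5 (remaining 38 GB)
62 GB → drive 6 (remaining 2 GB)
38 GB → drive 7 (remaining 26 GB)
14 GB → drive 7 (remaining 12 GB)
15 GB → drive 8 (remaining 49 GB)
21 GB → drive 8 (remaining 28 GB)
44 GB → drive 9 (remaining 20 GB)
46 GB → drive 10 (remaining 18 GB)
12 GB → drive 10 (remaining 6 GB)
49 GB → drive 11 (remaining 15 GB)
11 drives × 64 GB = 704 GB; used 536 GB; unused 168 GB.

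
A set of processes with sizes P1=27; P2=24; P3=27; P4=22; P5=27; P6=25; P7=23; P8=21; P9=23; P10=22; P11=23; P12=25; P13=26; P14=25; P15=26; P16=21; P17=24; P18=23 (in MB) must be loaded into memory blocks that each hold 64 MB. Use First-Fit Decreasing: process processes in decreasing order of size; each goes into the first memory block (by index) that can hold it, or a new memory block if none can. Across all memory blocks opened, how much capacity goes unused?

Sorted descending: 27, 27, 27, 26, 26, 25, 25, 25, 24, 24, 23, 23, 23, 23, 22, 22, 21, 21.
Put 27 MB in memory block 1; 37 MB remain.
Put 27 MB in memory block 1; 10 MB remain.
Put 27 MB in memory block 2; 37 MB remain.
Put 26 MB in memory block 2; 11 MB remain.
Put 26 MB in memory block 3; 38 MB remain.
Put 25 MB in memory block 3; 13 MB remain.
Put 25 MB in memory block 4; 39 MB remain.
Put 25 MB in memory block 4; 14 MB remain.
Put 24 MB in memory block 5; 40 MB remain.
Put 24 MB in memory block 5; 16 MB remain.
Put 23 MB in memory block 6; 41 MB remain.
Put 23 MB in memory block 6; 18 MB remain.
Put 23 MB in memory block 7; 41 MB remain.
Put 23 MB in memory block 7; 18 MB remain.
Put 22 MB in memory block 8; 42 MB remain.
Put 22 MB in memory block 8; 20 MB remain.
Put 21 MB in memory block 9; 43 MB remain.
Put 21 MB in memory block 9; 22 MB remain.
9 memory blocks × 64 MB = 576 MB; used 434 MB; unused 142 MB.

142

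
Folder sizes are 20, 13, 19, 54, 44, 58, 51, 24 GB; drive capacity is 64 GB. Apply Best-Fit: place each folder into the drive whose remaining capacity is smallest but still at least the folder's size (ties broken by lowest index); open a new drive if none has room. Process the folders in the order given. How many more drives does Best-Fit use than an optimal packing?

Best-Fit: [20,13,19] [54] [44] [58] [51] [24] → 6 drives.
Total size 283 GB; any packing needs at least ⌈283/64⌉ = 5 drives.
An optimal packing achieves that bound: [58] [54] [51,13] [44,20] [24,19] → 5 drives.
Excess: 6 − 5 = 1.

1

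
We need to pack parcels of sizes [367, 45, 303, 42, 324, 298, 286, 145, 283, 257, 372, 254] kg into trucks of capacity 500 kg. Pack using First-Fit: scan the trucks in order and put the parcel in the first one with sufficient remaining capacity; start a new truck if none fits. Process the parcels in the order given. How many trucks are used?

Put 367 kg in truck 1; 133 kg remain.
Put 45 kg in truck 1; 88 kg remain.
Put 303 kg in truck 2; 197 kg remain.
Put 42 kg in truck 1; 46 kg remain.
Put 324 kg in truck 3; 176 kg remain.
Put 298 kg in truck 4; 202 kg remain.
Put 286 kg in truck 5; 214 kg remain.
Put 145 kg in truck 2; 52 kg remain.
Put 283 kg in truck 6; 217 kg remain.
Put 257 kg in truck 7; 243 kg remain.
Put 372 kg in truck 8; 128 kg remain.
Put 254 kg in truck 9; 246 kg remain.

9 trucks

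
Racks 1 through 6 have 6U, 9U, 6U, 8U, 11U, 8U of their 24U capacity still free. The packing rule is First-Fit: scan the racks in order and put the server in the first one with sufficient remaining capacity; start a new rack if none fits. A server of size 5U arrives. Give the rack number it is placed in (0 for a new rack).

Racks with room: rack 1 (6U), rack 2 (9U), rack 3 (6U), rack 4 (8U), rack 5 (11U), rack 6 (8U).
The first with room is rack 1.

1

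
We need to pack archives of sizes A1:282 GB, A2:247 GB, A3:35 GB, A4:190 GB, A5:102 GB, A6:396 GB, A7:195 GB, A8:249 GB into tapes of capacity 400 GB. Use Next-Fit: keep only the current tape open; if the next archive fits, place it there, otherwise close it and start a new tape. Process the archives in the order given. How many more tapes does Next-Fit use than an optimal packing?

Next-Fit: [282] [247,35] [190,102] [396] [195] [249] → 6 tapes.
Total size 1696 GB; any packing needs at least ⌈1696/400⌉ = 5 tapes.
An optimal packing achieves that bound: [396] [282,102] [249,35] [247] [195,190] → 5 tapes.
Excess: 6 − 5 = 1.

1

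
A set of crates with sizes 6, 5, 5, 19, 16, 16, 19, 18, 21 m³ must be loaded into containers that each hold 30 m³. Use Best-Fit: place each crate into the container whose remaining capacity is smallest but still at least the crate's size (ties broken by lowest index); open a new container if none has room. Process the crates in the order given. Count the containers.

container 1: place 6 m³, 24 m³ left
container 1: place 5 m³, 19 m³ left
container 1: place 5 m³, 14 m³ left
container 2: place 19 m³, 11 m³ left
container 3: place 16 m³, 14 m³ left
container 4: place 16 m³, 14 m³ left
container 5: place 19 m³, 11 m³ left
container 6: place 18 m³, 12 m³ left
container 7: place 21 m³, 9 m³ left

7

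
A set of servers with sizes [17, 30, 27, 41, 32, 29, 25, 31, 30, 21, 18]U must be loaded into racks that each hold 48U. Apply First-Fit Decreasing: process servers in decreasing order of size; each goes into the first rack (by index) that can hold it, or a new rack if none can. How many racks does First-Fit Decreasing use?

Sorted descending: 41, 32, 31, 30, 30, 29, 27, 25, 21, 18, 17.
rack 1: place 41U, 7U left
rack 2: place 32U, 16U left
rack 3: place 31U, 17U left
rack 4: place 30U, 18U left
rack 5: place 30U, 18U left
rack 6: place 29U, 19U left
rack 7: place 27U, 21U left
rack 8: place 25U, 23U left
rack 7: place 21U, 0U left
rack 4: place 18U, 0U left
rack 3: place 17U, 0U left

8 racks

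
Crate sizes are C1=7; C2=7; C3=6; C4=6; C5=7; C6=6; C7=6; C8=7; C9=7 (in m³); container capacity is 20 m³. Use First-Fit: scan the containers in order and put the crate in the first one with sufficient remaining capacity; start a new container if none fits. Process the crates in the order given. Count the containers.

container 1: place C1 (7 m³), 13 m³ left
container 1: place C2 (7 m³), 6 m³ left
container 1: place C3 (6 m³), 0 m³ left
container 2: place C4 (6 m³), 14 m³ left
container 2: place C5 (7 m³), 7 m³ left
container 2: place C6 (6 m³), 1 m³ left
container 3: place C7 (6 m³), 14 m³ left
container 3: place C8 (7 m³), 7 m³ left
container 3: place C9 (7 m³), 0 m³ left
Final containers: [7,7,6] [6,7,6] [6,7,7].

3 containers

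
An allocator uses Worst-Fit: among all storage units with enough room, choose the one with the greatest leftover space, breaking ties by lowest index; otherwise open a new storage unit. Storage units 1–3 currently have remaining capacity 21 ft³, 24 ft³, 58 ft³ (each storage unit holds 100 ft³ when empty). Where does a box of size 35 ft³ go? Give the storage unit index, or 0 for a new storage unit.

3

Storage units with room: storage unit 3 (58 ft³).
Most room is storage unit 3 with 58 ft³ free.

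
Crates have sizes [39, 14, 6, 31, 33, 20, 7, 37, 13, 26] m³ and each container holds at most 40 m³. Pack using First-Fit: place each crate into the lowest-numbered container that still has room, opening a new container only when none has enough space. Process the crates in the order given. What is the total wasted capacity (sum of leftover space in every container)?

14

container 1: place 39 m³, 1 m³ left
container 2: place 14 m³, 26 m³ left
container 2: place 6 m³, 20 m³ left
container 3: place 31 m³, 9 m³ left
container 4: place 33 m³, 7 m³ left
container 2: place 20 m³, 0 m³ left
container 3: place 7 m³, 2 m³ left
container 5: place 37 m³, 3 m³ left
container 6: place 13 m³, 27 m³ left
container 6: place 26 m³, 1 m³ left
6 containers × 40 m³ = 240 m³; used 226 m³; unused 14 m³.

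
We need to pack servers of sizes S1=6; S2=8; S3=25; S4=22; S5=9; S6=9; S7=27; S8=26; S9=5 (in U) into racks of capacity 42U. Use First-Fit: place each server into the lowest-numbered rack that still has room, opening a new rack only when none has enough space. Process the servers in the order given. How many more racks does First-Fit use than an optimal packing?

0

First-Fit: [6,8,25] [22,9,9] [27,5] [26] → 4 racks.
Total size 137U; any packing needs at least ⌈137/42⌉ = 4 racks.
So 4 is already optimal.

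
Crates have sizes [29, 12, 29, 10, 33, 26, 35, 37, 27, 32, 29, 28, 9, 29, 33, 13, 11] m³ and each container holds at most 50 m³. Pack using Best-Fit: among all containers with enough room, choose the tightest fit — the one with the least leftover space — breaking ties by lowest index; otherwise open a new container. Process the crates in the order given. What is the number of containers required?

12

Put 29 m³ in container 1; 21 m³ remain.
Put 12 m³ in container 1; 9 m³ remain.
Put 29 m³ in container 2; 21 m³ remain.
Put 10 m³ in container 2; 11 m³ remain.
Put 33 m³ in container 3; 17 m³ remain.
Put 26 m³ in container 4; 24 m³ remain.
Put 35 m³ in container 5; 15 m³ remain.
Put 37 m³ in container 6; 13 m³ remain.
Put 27 m³ in container 7; 23 m³ remain.
Put 32 m³ in container 8; 18 m³ remain.
Put 29 m³ in container 9; 21 m³ remain.
Put 28 m³ in container 10; 22 m³ remain.
Put 9 m³ in container 1; 0 m³ remain.
Put 29 m³ in container 11; 21 m³ remain.
Put 33 m³ in container 12; 17 m³ remain.
Put 13 m³ in container 6; 0 m³ remain.
Put 11 m³ in container 2; 0 m³ remain.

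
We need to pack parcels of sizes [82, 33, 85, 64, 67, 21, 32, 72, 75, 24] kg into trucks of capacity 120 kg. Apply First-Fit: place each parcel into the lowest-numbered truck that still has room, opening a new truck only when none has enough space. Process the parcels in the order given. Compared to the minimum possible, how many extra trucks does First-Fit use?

First-Fit: [82,33] [85,21] [64,32,24] [67] [72] [75] → 6 trucks.
6 parcels exceed 60 kg (half the capacity), and no two of those can share a truck, so at least 6 trucks are needed.
So 6 is already optimal.

0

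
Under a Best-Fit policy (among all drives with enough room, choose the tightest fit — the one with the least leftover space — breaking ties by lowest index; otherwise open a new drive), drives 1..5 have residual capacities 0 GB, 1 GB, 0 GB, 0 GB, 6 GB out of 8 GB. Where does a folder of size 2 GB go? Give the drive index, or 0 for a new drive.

Drives with room: drive 5 (6 GB).
Tightest fit is drive 5 with 6 GB free.

5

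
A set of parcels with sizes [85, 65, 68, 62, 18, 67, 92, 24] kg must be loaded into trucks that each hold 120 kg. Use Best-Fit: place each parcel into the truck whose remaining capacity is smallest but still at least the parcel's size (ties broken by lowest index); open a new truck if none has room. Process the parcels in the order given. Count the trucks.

6

truck 1: place 85 kg, 35 kg left
truck 2: place 65 kg, 55 kg left
truck 3: place 68 kg, 52 kg left
truck 4: place 62 kg, 58 kg left
truck 1: place 18 kg, 17 kg left
truck 5: place 67 kg, 53 kg left
truck 6: place 92 kg, 28 kg left
truck 6: place 24 kg, 4 kg left
Final trucks: [85,18] [65] [68] [62] [67] [92,24].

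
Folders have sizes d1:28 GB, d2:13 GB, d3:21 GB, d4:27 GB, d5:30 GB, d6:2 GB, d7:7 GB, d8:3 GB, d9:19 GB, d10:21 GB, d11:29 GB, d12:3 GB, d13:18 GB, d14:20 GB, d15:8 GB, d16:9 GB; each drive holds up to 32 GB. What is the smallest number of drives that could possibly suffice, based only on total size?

Total size = 28 + 13 + 21 + 27 + 30 + 2 + 7 + 3 + 19 + 21 + 29 + 3 + 18 + 20 + 8 + 9 = 258 GB.
⌈258 / 32⌉ = 9.

9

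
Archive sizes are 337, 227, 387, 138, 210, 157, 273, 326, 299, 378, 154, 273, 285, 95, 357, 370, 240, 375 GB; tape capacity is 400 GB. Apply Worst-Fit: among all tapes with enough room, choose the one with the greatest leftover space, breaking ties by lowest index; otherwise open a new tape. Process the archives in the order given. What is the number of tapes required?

337 GB → tape 1 (remaining 63 GB)
227 GB → tape 2 (remaining 173 GB)
387 GB → tape 3 (remaining 13 GB)
138 GB → tape 2 (remaining 35 GB)
210 GB → tape 4 (remaining 190 GB)
157 GB → tape 4 (remaining 33 GB)
273 GB → tape 5 (remaining 127 GB)
326 GB → tape 6 (remaining 74 GB)
299 GB → tape 7 (remaining 101 GB)
378 GB → tape 8 (remaining 22 GB)
154 GB → tape 9 (remaining 246 GB)
273 GB → tape 10 (remaining 127 GB)
285 GB → tape 11 (remaining 115 GB)
95 GB → tape 9 (remaining 151 GB)
357 GB → tape 12 (remaining 43 GB)
370 GB → tape 13 (remaining 30 GB)
240 GB → tape 14 (remaining 160 GB)
375 GB → tape 15 (remaining 25 GB)
Final tapes: [337] [227,138] [387] [210,157] [273] [326] [299] [378] [154,95] [273] [285] [357] [370] [240] [375].

15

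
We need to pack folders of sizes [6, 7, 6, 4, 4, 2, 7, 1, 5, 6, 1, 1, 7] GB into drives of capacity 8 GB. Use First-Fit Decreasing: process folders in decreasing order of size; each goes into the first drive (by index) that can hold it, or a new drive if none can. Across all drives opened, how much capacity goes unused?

7

Sorted descending: 7, 7, 7, 6, 6, 6, 5, 4, 4, 2, 1, 1, 1.
Put 7 GB in drive 1; 1 GB remain.
Put 7 GB in drive 2; 1 GB remain.
Put 7 GB in drive 3; 1 GB remain.
Put 6 GB in drive 4; 2 GB remain.
Put 6 GB in drive 5; 2 GB remain.
Put 6 GB in drive 6; 2 GB remain.
Put 5 GB in drive 7; 3 GB remain.
Put 4 GB in drive 8; 4 GB remain.
Put 4 GB in drive 8; 0 GB remain.
Put 2 GB in drive 4; 0 GB remain.
Put 1 GB in drive 1; 0 GB remain.
Put 1 GB in drive 2; 0 GB remain.
Put 1 GB in drive 3; 0 GB remain.
8 drives × 8 GB = 64 GB; used 57 GB; unused 7 GB.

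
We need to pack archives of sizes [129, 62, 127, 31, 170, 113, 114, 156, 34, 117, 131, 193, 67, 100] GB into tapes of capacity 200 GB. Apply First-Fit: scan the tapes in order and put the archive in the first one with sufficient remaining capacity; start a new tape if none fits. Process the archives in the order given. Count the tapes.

tape 1: place 129 GB, 71 GB left
tape 1: place 62 GB, 9 GB left
tape 2: place 127 GB, 73 GB left
tape 2: place 31 GB, 42 GB left
tape 3: place 170 GB, 30 GB left
tape 4: place 113 GB, 87 GB left
tape 5: place 114 GB, 86 GB left
tape 6: place 156 GB, 44 GB left
tape 2: place 34 GB, 8 GB left
tape 7: place 117 GB, 83 GB left
tape 8: place 131 GB, 69 GB left
tape 9: place 193 GB, 7 GB left
tape 4: place 67 GB, 20 GB left
tape 10: place 100 GB, 100 GB left

10 tapes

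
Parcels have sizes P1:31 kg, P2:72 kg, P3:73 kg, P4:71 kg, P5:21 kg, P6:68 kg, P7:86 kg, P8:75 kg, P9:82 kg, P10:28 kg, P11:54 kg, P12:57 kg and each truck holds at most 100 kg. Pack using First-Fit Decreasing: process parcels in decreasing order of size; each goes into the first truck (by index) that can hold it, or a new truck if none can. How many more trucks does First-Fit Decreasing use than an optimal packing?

0

First-Fit Decreasing: [86] [82] [75,21] [73] [72,28] [71] [68,31] [57] [54] → 9 trucks.
9 parcels exceed 50 kg (half the capacity), and no two of those can share a truck, so at least 9 trucks are needed.
So 9 is already optimal.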